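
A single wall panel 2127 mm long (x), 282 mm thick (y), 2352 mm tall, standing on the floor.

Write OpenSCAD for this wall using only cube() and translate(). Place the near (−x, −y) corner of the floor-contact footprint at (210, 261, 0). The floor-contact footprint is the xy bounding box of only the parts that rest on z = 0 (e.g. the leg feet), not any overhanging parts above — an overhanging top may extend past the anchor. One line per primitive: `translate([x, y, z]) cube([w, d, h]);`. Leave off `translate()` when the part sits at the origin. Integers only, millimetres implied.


translate([210, 261, 0]) cube([2127, 282, 2352]);


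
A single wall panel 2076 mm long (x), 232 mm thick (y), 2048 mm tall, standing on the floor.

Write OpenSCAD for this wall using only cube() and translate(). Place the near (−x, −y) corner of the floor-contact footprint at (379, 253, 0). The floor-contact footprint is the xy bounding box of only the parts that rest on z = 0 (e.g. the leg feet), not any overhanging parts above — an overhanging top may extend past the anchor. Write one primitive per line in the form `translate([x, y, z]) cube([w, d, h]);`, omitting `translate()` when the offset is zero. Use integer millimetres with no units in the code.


translate([379, 253, 0]) cube([2076, 232, 2048]);


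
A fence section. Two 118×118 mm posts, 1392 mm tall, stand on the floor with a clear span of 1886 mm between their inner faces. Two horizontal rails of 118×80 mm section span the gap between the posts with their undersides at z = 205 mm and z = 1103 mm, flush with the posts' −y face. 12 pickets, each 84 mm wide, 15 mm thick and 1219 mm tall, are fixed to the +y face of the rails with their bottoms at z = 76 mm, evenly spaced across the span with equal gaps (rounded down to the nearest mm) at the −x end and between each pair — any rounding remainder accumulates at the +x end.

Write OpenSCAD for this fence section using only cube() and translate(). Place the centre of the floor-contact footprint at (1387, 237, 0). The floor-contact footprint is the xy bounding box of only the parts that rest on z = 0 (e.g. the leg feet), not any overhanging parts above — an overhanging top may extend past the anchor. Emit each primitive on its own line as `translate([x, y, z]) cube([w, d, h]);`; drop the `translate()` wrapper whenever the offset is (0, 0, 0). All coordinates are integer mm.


translate([326, 178, 0]) cube([118, 118, 1392]);
translate([2330, 178, 0]) cube([118, 118, 1392]);
translate([444, 178, 205]) cube([1886, 118, 80]);
translate([444, 178, 1103]) cube([1886, 118, 80]);
translate([511, 296, 76]) cube([84, 15, 1219]);
translate([662, 296, 76]) cube([84, 15, 1219]);
translate([813, 296, 76]) cube([84, 15, 1219]);
translate([964, 296, 76]) cube([84, 15, 1219]);
translate([1115, 296, 76]) cube([84, 15, 1219]);
translate([1266, 296, 76]) cube([84, 15, 1219]);
translate([1417, 296, 76]) cube([84, 15, 1219]);
translate([1568, 296, 76]) cube([84, 15, 1219]);
translate([1719, 296, 76]) cube([84, 15, 1219]);
translate([1870, 296, 76]) cube([84, 15, 1219]);
translate([2021, 296, 76]) cube([84, 15, 1219]);
translate([2172, 296, 76]) cube([84, 15, 1219]);


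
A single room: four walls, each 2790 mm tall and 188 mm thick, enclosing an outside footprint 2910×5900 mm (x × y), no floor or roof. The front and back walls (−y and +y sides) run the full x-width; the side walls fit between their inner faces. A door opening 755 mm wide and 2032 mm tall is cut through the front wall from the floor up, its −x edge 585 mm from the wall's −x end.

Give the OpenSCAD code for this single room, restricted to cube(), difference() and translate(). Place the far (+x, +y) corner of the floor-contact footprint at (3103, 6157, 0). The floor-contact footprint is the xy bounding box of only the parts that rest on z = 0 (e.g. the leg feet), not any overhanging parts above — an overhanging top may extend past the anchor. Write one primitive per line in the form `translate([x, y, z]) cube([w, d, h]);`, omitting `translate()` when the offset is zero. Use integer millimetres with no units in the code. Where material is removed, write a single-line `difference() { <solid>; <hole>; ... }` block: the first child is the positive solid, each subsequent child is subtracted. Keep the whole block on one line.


difference() { translate([193, 257, 0]) cube([2910, 188, 2790]); translate([778, 257, 0]) cube([755, 188, 2032]); }
translate([193, 5969, 0]) cube([2910, 188, 2790]);
translate([193, 445, 0]) cube([188, 5524, 2790]);
translate([2915, 445, 0]) cube([188, 5524, 2790]);


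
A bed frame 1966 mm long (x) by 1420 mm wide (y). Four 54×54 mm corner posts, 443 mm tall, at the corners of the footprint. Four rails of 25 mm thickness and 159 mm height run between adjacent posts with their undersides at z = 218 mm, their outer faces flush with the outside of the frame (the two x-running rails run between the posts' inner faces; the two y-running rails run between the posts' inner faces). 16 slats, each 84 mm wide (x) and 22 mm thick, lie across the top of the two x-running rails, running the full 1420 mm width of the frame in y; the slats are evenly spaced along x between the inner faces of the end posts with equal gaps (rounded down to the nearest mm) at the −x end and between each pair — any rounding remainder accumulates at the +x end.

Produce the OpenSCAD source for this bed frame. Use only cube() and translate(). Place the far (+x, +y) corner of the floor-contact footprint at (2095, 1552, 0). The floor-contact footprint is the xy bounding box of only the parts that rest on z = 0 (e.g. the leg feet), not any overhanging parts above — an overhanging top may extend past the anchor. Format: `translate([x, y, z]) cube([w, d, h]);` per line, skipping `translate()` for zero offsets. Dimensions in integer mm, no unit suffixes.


translate([129, 132, 0]) cube([54, 54, 443]);
translate([129, 1498, 0]) cube([54, 54, 443]);
translate([2041, 132, 0]) cube([54, 54, 443]);
translate([2041, 1498, 0]) cube([54, 54, 443]);
translate([183, 132, 218]) cube([1858, 25, 159]);
translate([183, 1527, 218]) cube([1858, 25, 159]);
translate([129, 186, 218]) cube([25, 1312, 159]);
translate([2070, 186, 218]) cube([25, 1312, 159]);
translate([213, 132, 377]) cube([84, 1420, 22]);
translate([327, 132, 377]) cube([84, 1420, 22]);
translate([441, 132, 377]) cube([84, 1420, 22]);
translate([555, 132, 377]) cube([84, 1420, 22]);
translate([669, 132, 377]) cube([84, 1420, 22]);
translate([783, 132, 377]) cube([84, 1420, 22]);
translate([897, 132, 377]) cube([84, 1420, 22]);
translate([1011, 132, 377]) cube([84, 1420, 22]);
translate([1125, 132, 377]) cube([84, 1420, 22]);
translate([1239, 132, 377]) cube([84, 1420, 22]);
translate([1353, 132, 377]) cube([84, 1420, 22]);
translate([1467, 132, 377]) cube([84, 1420, 22]);
translate([1581, 132, 377]) cube([84, 1420, 22]);
translate([1695, 132, 377]) cube([84, 1420, 22]);
translate([1809, 132, 377]) cube([84, 1420, 22]);
translate([1923, 132, 377]) cube([84, 1420, 22]);


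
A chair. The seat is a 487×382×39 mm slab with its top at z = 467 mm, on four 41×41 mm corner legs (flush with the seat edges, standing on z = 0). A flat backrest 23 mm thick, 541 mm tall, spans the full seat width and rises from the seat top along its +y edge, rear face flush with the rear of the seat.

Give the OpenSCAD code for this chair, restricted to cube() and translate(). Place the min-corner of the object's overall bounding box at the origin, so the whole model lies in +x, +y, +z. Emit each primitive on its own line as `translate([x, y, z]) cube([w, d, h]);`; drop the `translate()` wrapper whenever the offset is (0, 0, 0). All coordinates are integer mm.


translate([0, 0, 428]) cube([487, 382, 39]);
cube([41, 41, 428]);
translate([446, 0, 0]) cube([41, 41, 428]);
translate([0, 341, 0]) cube([41, 41, 428]);
translate([446, 341, 0]) cube([41, 41, 428]);
translate([0, 359, 467]) cube([487, 23, 541]);


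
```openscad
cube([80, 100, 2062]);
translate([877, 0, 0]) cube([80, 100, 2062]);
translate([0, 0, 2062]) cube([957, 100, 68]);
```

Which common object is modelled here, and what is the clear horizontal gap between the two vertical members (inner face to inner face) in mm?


A door frame. The clear opening width is 797 mm.

Two 2062 mm tall posts with a header on top — a door frame. The left jamb is 80 mm wide at x = 0; the right jamb starts at x = 877. The clear opening is 877 − 80 = 797 mm.


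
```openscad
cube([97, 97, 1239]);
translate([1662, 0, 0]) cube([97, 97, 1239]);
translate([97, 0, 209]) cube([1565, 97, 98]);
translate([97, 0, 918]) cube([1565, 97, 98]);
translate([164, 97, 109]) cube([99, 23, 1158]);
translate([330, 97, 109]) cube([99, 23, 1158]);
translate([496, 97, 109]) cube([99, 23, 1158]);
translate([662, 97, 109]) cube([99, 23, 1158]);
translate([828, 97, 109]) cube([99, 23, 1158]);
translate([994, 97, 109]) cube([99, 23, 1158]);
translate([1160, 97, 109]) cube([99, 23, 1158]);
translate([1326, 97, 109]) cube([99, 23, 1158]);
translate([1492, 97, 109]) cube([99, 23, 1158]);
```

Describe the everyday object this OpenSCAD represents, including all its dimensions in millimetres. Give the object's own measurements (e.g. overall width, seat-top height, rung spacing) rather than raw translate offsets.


A fence section. Two 97×97 mm posts, 1239 mm tall, stand on the floor with a clear span of 1565 mm between their inner faces. Two horizontal rails of 97×98 mm section span the gap between the posts with their undersides at z = 209 mm and z = 918 mm, flush with the posts' −y face. 9 pickets, each 99 mm wide, 23 mm thick and 1158 mm tall, are fixed to the +y face of the rails with their bottoms at z = 109 mm, spaced across the span with a 67 mm gap after the −x post and between neighbouring pickets, with 71 mm left before the +x post.


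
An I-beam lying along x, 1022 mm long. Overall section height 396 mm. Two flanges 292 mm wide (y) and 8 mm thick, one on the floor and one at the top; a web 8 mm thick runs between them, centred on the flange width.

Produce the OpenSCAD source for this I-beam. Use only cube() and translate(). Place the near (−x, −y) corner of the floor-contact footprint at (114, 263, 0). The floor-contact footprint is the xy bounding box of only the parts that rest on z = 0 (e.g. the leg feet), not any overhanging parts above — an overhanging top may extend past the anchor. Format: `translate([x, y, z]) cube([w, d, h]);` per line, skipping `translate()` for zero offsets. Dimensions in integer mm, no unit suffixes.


translate([114, 263, 0]) cube([1022, 292, 8]);
translate([114, 405, 8]) cube([1022, 8, 380]);
translate([114, 263, 388]) cube([1022, 292, 8]);


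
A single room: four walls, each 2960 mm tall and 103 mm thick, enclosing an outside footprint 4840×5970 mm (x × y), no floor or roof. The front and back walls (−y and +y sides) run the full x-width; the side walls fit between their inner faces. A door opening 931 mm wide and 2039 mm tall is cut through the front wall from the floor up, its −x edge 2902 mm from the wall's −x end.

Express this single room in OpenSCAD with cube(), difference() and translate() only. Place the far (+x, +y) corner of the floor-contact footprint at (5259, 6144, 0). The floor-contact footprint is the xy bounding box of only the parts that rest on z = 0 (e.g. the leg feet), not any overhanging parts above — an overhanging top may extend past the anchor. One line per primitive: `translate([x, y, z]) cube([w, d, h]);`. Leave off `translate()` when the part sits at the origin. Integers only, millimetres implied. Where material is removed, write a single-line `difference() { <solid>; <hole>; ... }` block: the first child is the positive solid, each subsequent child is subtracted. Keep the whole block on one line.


difference() { translate([419, 174, 0]) cube([4840, 103, 2960]); translate([3321, 174, 0]) cube([931, 103, 2039]); }
translate([419, 6041, 0]) cube([4840, 103, 2960]);
translate([419, 277, 0]) cube([103, 5764, 2960]);
translate([5156, 277, 0]) cube([103, 5764, 2960]);


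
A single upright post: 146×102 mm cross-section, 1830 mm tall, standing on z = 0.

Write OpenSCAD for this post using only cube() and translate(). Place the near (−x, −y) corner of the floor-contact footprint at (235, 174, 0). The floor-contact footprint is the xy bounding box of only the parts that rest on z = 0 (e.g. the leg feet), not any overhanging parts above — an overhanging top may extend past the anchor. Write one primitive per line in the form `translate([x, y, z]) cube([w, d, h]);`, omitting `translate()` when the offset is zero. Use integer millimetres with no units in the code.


translate([235, 174, 0]) cube([146, 102, 1830]);


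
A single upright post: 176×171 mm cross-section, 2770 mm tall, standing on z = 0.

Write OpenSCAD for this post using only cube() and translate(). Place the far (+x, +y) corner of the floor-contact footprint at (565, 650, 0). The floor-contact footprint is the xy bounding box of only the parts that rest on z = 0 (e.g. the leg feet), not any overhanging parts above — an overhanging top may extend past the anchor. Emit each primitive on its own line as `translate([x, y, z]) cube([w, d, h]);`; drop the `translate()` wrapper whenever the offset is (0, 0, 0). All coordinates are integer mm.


translate([389, 479, 0]) cube([176, 171, 2770]);


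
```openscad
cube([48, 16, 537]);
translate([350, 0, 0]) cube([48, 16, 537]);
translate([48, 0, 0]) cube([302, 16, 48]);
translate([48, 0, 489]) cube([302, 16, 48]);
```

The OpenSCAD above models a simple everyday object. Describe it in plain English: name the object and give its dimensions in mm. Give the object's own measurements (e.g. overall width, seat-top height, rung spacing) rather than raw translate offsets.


A rectangular picture frame lying in the x–z plane (depth along y). The opening is 302 mm wide (x) by 441 mm tall (z), surrounded by a border 48 mm wide on all four sides. The frame is 16 mm deep and is made of two full-height vertical stiles with two horizontal rails fitted between them.


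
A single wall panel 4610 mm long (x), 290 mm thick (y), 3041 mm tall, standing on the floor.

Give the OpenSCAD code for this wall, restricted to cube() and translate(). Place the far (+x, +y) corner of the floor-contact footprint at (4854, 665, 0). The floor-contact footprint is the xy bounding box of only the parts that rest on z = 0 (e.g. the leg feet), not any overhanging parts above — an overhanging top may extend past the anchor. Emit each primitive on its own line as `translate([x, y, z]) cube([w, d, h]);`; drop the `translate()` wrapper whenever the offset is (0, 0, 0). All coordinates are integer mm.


translate([244, 375, 0]) cube([4610, 290, 3041]);


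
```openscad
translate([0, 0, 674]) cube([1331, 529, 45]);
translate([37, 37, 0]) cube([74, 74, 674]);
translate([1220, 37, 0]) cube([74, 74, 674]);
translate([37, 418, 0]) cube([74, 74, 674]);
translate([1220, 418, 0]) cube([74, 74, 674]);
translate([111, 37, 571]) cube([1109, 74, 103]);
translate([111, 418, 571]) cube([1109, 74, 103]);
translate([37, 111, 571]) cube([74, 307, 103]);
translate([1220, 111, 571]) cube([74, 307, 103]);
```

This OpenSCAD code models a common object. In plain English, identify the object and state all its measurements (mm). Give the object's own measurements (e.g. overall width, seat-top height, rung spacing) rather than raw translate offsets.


A table: top 1331 mm (x) × 529 mm (y), 45 mm thick, upper face at z = 719 mm, on four 74×74 mm square legs, each inset 37 mm from the nearest pair of top edges from z = 0 to the bottom of the top. Four apron rails, 74 mm thick and 103 mm tall, run between adjacent legs with their top edges flush with the underside of the top and their outer faces flush with the legs' outer faces.


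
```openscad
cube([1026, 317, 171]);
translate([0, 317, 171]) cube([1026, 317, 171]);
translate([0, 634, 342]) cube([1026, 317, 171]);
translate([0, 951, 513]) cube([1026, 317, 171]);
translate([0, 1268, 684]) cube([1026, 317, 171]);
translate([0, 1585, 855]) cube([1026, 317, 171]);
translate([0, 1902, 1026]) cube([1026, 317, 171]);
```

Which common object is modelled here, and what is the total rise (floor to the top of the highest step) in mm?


A staircase. The total rise is 1197 mm.

7 identical blocks, each offset up and back from the previous — a staircase. Each step is 171 mm tall and there are 7 of them, so the total rise is 7 × 171 = 1197 mm.


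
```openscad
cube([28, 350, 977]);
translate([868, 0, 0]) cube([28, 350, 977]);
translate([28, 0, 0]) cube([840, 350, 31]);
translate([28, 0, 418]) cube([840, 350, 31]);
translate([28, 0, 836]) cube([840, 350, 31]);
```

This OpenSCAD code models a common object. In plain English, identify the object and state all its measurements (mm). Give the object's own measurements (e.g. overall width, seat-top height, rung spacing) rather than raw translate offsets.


An open bookshelf. Two side panels, each 28 mm thick, 350 mm deep and 977 mm tall, stand 896 mm apart (outside-to-outside). Between them sit 3 shelves, each 31 mm thick and 350 mm deep, spanning the full gap between the sides. The bottom shelf rests on the floor (its underside at z = 0) and the clear gap between one shelf's top and the next shelf's underside is 387 mm.


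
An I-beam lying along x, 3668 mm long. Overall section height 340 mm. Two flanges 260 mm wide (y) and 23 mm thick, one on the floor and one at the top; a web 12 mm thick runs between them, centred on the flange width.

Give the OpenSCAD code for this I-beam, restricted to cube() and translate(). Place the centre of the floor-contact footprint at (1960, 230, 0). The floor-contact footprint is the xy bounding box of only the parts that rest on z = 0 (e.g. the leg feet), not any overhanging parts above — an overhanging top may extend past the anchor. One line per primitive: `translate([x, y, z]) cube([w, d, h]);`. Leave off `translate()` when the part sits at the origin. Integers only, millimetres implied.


translate([126, 100, 0]) cube([3668, 260, 23]);
translate([126, 224, 23]) cube([3668, 12, 294]);
translate([126, 100, 317]) cube([3668, 260, 23]);


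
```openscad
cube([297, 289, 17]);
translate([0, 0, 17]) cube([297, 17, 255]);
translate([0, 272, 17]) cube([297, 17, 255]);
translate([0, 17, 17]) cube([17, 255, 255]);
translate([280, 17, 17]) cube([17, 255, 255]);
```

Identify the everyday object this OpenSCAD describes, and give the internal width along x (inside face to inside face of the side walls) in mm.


An open box. The internal width is 263 mm.

A 297×289 base slab with four walls standing on it — an open box. The base is 297 mm wide and the walls are 17 mm thick, so the internal width is 297 − 2 × 17 = 263 mm.


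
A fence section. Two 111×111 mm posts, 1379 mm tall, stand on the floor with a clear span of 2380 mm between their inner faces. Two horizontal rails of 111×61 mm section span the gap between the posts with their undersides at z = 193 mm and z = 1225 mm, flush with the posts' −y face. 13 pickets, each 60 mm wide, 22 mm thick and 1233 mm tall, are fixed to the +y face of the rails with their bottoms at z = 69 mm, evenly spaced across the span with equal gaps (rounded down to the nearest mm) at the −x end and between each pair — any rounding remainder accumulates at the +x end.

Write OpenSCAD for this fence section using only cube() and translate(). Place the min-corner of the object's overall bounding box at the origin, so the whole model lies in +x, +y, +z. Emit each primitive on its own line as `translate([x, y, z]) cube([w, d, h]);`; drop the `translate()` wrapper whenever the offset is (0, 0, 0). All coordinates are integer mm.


cube([111, 111, 1379]);
translate([2491, 0, 0]) cube([111, 111, 1379]);
translate([111, 0, 193]) cube([2380, 111, 61]);
translate([111, 0, 1225]) cube([2380, 111, 61]);
translate([225, 111, 69]) cube([60, 22, 1233]);
translate([399, 111, 69]) cube([60, 22, 1233]);
translate([573, 111, 69]) cube([60, 22, 1233]);
translate([747, 111, 69]) cube([60, 22, 1233]);
translate([921, 111, 69]) cube([60, 22, 1233]);
translate([1095, 111, 69]) cube([60, 22, 1233]);
translate([1269, 111, 69]) cube([60, 22, 1233]);
translate([1443, 111, 69]) cube([60, 22, 1233]);
translate([1617, 111, 69]) cube([60, 22, 1233]);
translate([1791, 111, 69]) cube([60, 22, 1233]);
translate([1965, 111, 69]) cube([60, 22, 1233]);
translate([2139, 111, 69]) cube([60, 22, 1233]);
translate([2313, 111, 69]) cube([60, 22, 1233]);


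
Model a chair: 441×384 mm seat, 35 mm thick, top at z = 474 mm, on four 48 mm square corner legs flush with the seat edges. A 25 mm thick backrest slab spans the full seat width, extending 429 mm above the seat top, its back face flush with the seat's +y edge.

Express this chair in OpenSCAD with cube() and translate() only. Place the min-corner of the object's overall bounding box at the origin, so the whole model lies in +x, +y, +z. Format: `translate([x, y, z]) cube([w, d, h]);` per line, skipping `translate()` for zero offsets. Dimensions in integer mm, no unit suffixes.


// leg_h = 474 - 35 = 439
translate([0, 0, 439]) cube([441, 384, 35]);
cube([48, 48, 439]);
translate([393, 0, 0]) cube([48, 48, 439]);
translate([0, 336, 0]) cube([48, 48, 439]);
translate([393, 336, 0]) cube([48, 48, 439]);
translate([0, 359, 474]) cube([441, 25, 429]);


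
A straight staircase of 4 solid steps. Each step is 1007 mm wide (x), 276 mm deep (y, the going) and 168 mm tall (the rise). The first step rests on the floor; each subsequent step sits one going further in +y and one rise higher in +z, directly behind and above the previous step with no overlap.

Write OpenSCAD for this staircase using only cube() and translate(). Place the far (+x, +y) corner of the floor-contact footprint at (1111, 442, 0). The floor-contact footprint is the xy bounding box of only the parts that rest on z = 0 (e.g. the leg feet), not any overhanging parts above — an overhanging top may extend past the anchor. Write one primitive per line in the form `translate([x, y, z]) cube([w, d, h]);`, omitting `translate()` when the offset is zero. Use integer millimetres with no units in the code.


translate([104, 166, 0]) cube([1007, 276, 168]);
translate([104, 442, 168]) cube([1007, 276, 168]);
translate([104, 718, 336]) cube([1007, 276, 168]);
translate([104, 994, 504]) cube([1007, 276, 168]);


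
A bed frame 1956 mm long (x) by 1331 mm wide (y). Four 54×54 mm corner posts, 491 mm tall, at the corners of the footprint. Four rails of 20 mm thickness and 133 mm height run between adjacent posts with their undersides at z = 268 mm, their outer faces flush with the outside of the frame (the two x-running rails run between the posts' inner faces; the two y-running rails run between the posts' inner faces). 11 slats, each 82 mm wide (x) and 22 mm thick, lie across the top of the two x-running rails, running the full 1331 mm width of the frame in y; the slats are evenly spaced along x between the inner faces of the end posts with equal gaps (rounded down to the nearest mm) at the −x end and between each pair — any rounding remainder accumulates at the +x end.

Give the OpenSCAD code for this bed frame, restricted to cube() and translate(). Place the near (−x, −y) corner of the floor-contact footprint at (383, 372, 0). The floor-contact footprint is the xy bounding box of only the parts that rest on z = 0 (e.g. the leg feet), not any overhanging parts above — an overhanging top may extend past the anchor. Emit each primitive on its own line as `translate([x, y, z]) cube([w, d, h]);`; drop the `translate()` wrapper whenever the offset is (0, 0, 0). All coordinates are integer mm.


translate([383, 372, 0]) cube([54, 54, 491]);
translate([383, 1649, 0]) cube([54, 54, 491]);
translate([2285, 372, 0]) cube([54, 54, 491]);
translate([2285, 1649, 0]) cube([54, 54, 491]);
translate([437, 372, 268]) cube([1848, 20, 133]);
translate([437, 1683, 268]) cube([1848, 20, 133]);
translate([383, 426, 268]) cube([20, 1223, 133]);
translate([2319, 426, 268]) cube([20, 1223, 133]);
translate([515, 372, 401]) cube([82, 1331, 22]);
translate([675, 372, 401]) cube([82, 1331, 22]);
translate([835, 372, 401]) cube([82, 1331, 22]);
translate([995, 372, 401]) cube([82, 1331, 22]);
translate([1155, 372, 401]) cube([82, 1331, 22]);
translate([1315, 372, 401]) cube([82, 1331, 22]);
translate([1475, 372, 401]) cube([82, 1331, 22]);
translate([1635, 372, 401]) cube([82, 1331, 22]);
translate([1795, 372, 401]) cube([82, 1331, 22]);
translate([1955, 372, 401]) cube([82, 1331, 22]);
translate([2115, 372, 401]) cube([82, 1331, 22]);


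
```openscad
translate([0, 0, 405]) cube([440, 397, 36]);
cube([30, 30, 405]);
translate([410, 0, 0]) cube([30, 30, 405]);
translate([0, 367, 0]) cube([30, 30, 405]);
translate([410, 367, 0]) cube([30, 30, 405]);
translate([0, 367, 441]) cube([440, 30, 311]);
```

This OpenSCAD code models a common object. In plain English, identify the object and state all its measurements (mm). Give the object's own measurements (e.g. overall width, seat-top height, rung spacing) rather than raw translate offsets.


A chair. The seat is a 440×397×36 mm slab with its top at z = 441 mm, on four 30×30 mm corner legs (flush with the seat edges, standing on z = 0). A flat backrest 30 mm thick, 311 mm tall, spans the full seat width and rises from the seat top along its +y edge, rear face flush with the rear of the seat.


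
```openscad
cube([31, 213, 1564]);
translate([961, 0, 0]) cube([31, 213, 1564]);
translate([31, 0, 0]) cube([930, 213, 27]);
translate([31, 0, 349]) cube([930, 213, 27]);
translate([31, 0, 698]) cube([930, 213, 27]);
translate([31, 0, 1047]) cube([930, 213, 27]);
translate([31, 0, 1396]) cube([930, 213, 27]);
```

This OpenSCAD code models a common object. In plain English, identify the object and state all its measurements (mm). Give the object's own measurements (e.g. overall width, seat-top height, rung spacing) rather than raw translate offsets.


An open bookshelf. Two side panels, each 31 mm thick, 213 mm deep and 1564 mm tall, stand 992 mm apart (outside-to-outside). Between them sit 5 shelves, each 27 mm thick and 213 mm deep, spanning the full gap between the sides. The bottom shelf rests on the floor (its underside at z = 0) and the clear gap between one shelf's top and the next shelf's underside is 322 mm.


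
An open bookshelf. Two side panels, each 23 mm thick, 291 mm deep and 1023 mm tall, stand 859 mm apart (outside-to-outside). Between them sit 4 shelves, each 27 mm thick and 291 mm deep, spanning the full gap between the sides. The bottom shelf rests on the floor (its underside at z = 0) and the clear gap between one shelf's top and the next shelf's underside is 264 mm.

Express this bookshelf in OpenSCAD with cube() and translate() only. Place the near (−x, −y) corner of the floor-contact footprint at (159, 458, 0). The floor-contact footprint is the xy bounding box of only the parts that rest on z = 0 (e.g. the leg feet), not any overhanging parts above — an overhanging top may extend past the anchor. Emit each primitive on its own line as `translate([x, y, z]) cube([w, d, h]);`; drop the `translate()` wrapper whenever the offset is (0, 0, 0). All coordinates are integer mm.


translate([159, 458, 0]) cube([23, 291, 1023]);
translate([995, 458, 0]) cube([23, 291, 1023]);
translate([182, 458, 0]) cube([813, 291, 27]);
translate([182, 458, 291]) cube([813, 291, 27]);
translate([182, 458, 582]) cube([813, 291, 27]);
translate([182, 458, 873]) cube([813, 291, 27]);


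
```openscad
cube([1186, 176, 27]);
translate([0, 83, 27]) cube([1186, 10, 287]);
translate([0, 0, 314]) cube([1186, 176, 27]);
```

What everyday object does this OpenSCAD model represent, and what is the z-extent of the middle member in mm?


An I-beam. The web height is 287 mm.

Two wide flanges with a thin centred web — an I-beam. Overall 341 mm minus two 27 mm flanges gives a web of 341 − 2·27 = 287 mm.


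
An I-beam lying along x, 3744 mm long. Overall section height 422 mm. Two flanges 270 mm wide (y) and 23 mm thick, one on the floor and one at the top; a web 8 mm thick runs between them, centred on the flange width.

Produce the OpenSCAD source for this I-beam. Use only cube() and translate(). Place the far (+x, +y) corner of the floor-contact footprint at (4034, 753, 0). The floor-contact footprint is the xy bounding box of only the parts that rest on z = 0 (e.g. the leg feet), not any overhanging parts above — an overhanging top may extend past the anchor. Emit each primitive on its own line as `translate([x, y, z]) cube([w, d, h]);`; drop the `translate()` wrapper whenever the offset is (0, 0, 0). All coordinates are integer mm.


translate([290, 483, 0]) cube([3744, 270, 23]);
translate([290, 614, 23]) cube([3744, 8, 376]);
translate([290, 483, 399]) cube([3744, 270, 23]);


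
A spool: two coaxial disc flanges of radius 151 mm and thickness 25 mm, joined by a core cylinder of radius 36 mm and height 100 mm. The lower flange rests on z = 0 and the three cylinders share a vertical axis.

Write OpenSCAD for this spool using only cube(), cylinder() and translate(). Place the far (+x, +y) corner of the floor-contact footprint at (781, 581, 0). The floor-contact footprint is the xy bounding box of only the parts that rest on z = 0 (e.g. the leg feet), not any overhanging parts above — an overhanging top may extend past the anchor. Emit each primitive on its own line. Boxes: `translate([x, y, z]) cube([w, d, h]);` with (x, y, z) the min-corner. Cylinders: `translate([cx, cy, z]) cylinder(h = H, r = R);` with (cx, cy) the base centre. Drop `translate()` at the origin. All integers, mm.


translate([630, 430, 0]) cylinder(h = 25, r = 151);
translate([630, 430, 25]) cylinder(h = 100, r = 36);
translate([630, 430, 125]) cylinder(h = 25, r = 151);


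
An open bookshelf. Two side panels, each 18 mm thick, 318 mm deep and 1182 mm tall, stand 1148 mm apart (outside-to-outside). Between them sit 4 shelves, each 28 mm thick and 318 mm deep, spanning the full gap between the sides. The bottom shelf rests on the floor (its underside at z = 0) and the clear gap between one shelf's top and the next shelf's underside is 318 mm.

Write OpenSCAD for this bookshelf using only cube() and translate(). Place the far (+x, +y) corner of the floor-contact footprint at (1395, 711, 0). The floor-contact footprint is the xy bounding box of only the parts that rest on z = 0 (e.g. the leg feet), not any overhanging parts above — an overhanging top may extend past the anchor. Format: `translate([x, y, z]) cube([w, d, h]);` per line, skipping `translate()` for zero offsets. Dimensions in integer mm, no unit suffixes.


translate([247, 393, 0]) cube([18, 318, 1182]);
translate([1377, 393, 0]) cube([18, 318, 1182]);
translate([265, 393, 0]) cube([1112, 318, 28]);
translate([265, 393, 346]) cube([1112, 318, 28]);
translate([265, 393, 692]) cube([1112, 318, 28]);
translate([265, 393, 1038]) cube([1112, 318, 28]);


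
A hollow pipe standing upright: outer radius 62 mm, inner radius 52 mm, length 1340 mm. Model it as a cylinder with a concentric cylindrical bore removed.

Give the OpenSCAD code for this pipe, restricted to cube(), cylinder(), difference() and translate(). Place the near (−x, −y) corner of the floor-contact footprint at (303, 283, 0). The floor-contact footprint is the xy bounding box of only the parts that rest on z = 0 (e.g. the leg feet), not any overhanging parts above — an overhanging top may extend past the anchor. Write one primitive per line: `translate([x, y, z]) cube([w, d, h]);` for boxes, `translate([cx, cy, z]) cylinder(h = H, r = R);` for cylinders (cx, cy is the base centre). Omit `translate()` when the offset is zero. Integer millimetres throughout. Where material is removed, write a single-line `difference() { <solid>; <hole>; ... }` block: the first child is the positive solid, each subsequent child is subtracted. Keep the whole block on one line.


difference() { translate([365, 345, 0]) cylinder(h = 1340, r = 62); translate([365, 345, 0]) cylinder(h = 1340, r = 52); }


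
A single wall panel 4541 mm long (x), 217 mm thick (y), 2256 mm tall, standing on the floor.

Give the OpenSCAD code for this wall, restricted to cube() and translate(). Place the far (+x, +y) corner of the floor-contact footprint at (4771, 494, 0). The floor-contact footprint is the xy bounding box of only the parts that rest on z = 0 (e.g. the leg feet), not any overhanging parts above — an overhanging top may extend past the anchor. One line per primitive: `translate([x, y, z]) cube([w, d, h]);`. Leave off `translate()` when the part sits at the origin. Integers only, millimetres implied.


translate([230, 277, 0]) cube([4541, 217, 2256]);


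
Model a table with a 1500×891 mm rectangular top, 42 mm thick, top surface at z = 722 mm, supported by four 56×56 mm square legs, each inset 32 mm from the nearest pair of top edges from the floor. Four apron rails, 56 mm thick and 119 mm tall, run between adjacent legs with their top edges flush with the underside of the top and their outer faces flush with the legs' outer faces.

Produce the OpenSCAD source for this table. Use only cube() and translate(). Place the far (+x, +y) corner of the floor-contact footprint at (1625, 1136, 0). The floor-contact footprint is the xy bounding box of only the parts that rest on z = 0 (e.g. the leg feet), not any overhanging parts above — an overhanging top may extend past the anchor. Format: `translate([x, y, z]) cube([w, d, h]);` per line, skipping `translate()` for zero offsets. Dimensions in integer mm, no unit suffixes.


// leg_h = 722 - 42 = 680
// apron z = 680 - 119 = 561
translate([157, 277, 680]) cube([1500, 891, 42]);
translate([189, 309, 0]) cube([56, 56, 680]);
translate([1569, 309, 0]) cube([56, 56, 680]);
translate([189, 1080, 0]) cube([56, 56, 680]);
translate([1569, 1080, 0]) cube([56, 56, 680]);
translate([245, 309, 561]) cube([1324, 56, 119]);
translate([245, 1080, 561]) cube([1324, 56, 119]);
translate([189, 365, 561]) cube([56, 715, 119]);
translate([1569, 365, 561]) cube([56, 715, 119]);


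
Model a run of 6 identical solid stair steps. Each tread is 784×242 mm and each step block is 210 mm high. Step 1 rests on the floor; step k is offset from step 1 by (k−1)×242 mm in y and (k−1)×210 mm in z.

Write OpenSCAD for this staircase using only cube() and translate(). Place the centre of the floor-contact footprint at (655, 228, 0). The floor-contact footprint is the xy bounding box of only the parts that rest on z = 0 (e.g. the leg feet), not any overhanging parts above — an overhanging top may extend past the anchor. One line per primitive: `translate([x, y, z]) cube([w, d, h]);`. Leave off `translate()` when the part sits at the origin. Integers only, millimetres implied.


translate([263, 107, 0]) cube([784, 242, 210]);
translate([263, 349, 210]) cube([784, 242, 210]);
translate([263, 591, 420]) cube([784, 242, 210]);
translate([263, 833, 630]) cube([784, 242, 210]);
translate([263, 1075, 840]) cube([784, 242, 210]);
translate([263, 1317, 1050]) cube([784, 242, 210]);


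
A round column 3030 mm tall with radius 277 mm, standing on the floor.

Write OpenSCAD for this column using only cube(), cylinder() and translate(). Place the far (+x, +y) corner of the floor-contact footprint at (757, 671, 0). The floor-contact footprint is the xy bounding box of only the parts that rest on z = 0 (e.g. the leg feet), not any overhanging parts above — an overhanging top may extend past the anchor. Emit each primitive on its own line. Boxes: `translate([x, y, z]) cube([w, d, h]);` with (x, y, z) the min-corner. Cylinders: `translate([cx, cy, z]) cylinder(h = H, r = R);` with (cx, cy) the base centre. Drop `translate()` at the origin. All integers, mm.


translate([480, 394, 0]) cylinder(h = 3030, r = 277);


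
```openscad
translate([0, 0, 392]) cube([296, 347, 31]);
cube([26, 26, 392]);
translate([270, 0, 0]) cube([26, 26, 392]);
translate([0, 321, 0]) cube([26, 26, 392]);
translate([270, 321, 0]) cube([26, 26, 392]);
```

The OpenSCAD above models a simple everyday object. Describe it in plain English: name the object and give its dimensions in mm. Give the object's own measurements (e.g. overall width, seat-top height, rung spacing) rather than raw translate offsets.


A simple wooden stool: a rectangular seat 296 mm (x) by 347 mm (y), 31 mm thick, top face at z = 423 mm, on four square legs, each 26×26 mm in cross-section. The legs rest on z = 0, each flush with a corner of the seat.


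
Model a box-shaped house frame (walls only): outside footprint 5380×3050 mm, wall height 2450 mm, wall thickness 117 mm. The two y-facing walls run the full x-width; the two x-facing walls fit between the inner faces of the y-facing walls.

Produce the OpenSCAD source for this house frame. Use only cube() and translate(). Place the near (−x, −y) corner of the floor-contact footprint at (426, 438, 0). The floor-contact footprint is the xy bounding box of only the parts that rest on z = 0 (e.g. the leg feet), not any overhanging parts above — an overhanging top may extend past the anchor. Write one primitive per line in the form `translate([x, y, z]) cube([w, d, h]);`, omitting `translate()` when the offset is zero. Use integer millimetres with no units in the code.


translate([426, 438, 0]) cube([5380, 117, 2450]);
translate([426, 3371, 0]) cube([5380, 117, 2450]);
translate([426, 555, 0]) cube([117, 2816, 2450]);
translate([5689, 555, 0]) cube([117, 2816, 2450]);


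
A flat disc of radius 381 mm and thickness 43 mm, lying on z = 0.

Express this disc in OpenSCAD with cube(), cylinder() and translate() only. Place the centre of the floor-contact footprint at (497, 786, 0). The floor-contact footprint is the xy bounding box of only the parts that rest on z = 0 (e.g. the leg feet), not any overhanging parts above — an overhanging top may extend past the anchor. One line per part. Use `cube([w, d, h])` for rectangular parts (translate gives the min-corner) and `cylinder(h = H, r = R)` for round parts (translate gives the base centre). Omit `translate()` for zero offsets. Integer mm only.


translate([497, 786, 0]) cylinder(h = 43, r = 381);


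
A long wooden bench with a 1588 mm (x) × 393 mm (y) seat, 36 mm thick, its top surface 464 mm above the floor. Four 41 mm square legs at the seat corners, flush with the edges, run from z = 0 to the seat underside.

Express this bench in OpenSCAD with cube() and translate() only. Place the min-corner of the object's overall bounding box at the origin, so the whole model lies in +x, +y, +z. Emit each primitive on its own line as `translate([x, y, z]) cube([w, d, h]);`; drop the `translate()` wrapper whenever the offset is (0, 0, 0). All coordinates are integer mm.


translate([0, 0, 428]) cube([1588, 393, 36]);
cube([41, 41, 428]);
translate([0, 352, 0]) cube([41, 41, 428]);
translate([1547, 0, 0]) cube([41, 41, 428]);
translate([1547, 352, 0]) cube([41, 41, 428]);


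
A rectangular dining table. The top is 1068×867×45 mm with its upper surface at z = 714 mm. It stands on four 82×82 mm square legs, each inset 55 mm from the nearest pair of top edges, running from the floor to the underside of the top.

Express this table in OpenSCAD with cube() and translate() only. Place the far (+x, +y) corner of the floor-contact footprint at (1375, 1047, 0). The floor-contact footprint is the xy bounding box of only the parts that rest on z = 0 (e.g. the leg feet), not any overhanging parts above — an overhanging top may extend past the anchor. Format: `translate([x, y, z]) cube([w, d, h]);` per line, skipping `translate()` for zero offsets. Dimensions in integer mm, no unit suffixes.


translate([362, 235, 669]) cube([1068, 867, 45]);
translate([417, 290, 0]) cube([82, 82, 669]);
translate([1293, 290, 0]) cube([82, 82, 669]);
translate([417, 965, 0]) cube([82, 82, 669]);
translate([1293, 965, 0]) cube([82, 82, 669]);


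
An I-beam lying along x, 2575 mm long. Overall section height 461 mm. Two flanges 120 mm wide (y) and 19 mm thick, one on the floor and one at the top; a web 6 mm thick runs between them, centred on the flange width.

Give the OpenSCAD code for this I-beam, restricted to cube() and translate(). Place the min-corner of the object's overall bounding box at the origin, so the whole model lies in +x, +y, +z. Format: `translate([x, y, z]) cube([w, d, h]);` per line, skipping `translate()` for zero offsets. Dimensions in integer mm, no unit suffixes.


cube([2575, 120, 19]);
translate([0, 57, 19]) cube([2575, 6, 423]);
translate([0, 0, 442]) cube([2575, 120, 19]);
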